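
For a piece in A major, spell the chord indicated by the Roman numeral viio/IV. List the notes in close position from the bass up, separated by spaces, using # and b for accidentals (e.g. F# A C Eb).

The slash marks an applied leading-tone chord: viio of IV. In A major, IV is D, so the leading tone to it is C#, a half step below.
Building a diminished triad on C# gives C#-E-G.

C# E G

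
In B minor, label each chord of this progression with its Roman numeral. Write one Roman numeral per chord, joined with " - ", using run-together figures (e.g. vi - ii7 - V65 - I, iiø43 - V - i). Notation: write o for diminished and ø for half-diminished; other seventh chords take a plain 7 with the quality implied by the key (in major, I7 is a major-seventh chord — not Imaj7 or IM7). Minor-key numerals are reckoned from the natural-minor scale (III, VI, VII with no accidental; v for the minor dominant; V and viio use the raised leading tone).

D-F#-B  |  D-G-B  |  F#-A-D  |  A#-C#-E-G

D-F#-B has root B, degree 1 in B minor, so i6.
D-G-B: major triad on G = scale degree 6 → VI64.
F#-A-D has root D, degree 3 in B minor, so III6.
A#-C#-E-G: fully diminished seventh chord on A# = scale degree 7 → viio7.

i6 - VI64 - III6 - viio7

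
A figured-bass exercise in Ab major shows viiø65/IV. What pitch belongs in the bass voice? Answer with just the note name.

Eb

The applied chord viiø65/IV is rooted on C: C-Eb-Gb-Bb.
The figure 65 means first inversion — the third is in the bass.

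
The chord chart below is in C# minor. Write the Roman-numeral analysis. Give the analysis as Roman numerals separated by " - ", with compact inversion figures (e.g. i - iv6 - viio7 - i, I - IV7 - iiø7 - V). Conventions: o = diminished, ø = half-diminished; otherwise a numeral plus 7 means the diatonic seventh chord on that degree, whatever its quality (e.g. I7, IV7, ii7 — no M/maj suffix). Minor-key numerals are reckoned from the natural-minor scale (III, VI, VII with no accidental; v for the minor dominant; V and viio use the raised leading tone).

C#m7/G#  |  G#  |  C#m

C#m7/G#: minor seventh chord on C# = scale degree 1 → i43.
G#: root G# is the dominant; major triad there is V.
C#m: minor triad on C# = scale degree 1 → i.

i43 - V - i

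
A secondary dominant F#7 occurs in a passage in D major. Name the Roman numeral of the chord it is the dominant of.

The chord is a dominant seventh chord on F#.
A dominant resolves down a perfect fifth: F# → B. In D major, B is scale degree 6, i.e. vi.

vi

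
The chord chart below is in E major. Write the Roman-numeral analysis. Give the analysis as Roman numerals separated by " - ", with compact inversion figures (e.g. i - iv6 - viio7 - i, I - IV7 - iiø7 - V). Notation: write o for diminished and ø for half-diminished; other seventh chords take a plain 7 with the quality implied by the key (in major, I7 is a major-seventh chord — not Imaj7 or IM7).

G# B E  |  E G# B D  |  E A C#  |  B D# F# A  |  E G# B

I6 - V7/IV - IV64 - V7 - I

G#-B-E: root E is the tonic; major triad there is I6.
E-G#-B-D: a dominant seventh chord on E, the applied dominant of IV → V7/IV.
E-A-C#: root A is the subdominant; major triad there is IV64.
B-D#-F#-A: root B is the dominant; dominant seventh chord there is V7.
E-G#-B has root E, degree 1 in E major, so I.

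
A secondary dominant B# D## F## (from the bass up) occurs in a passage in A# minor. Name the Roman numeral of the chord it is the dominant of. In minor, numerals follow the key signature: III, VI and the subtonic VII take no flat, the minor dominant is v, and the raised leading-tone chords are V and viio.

V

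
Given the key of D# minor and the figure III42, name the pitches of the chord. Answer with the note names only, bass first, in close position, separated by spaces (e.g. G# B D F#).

In D# minor, the mediant is F#, and the diatonic chord built there is a major seventh chord.
Stacking thirds from F# gives F#-A#-C#-E#.
With the 42 figure the chord is in third inversion; from the bass E# upward in close position it reads E#-F#-A#-C#.

E# F# A# C#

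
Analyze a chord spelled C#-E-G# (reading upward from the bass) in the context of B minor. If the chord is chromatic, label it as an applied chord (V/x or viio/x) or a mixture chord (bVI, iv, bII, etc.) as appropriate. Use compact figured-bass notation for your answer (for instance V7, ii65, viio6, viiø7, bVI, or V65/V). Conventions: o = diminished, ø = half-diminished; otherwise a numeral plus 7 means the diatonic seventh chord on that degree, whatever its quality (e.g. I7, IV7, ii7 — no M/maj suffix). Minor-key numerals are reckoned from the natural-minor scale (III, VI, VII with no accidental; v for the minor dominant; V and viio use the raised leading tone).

ii

Stacked in thirds the chord is C#-E-G#: a minor triad on C#.
C# is the second degree of B minor. This is the minor supertonic, borrowed from the parallel major (the Dorian ii).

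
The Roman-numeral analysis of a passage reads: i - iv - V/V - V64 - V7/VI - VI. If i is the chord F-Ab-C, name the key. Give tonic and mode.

The chord Fm is a minor triad rooted on F; its label is i.
If F is scale degree 1 and the mode makes that degree carry a minor triad, the tonic is F and the mode is minor.

F minor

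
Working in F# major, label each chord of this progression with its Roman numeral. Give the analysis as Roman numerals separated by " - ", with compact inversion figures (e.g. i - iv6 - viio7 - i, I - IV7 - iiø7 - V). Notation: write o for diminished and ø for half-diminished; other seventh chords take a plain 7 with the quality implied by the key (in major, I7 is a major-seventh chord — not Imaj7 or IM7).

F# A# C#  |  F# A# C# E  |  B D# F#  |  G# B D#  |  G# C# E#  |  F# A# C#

I - V7/IV - IV - ii - V64 - I

F#-A#-C#: major triad on F# = scale degree 1 → I.
F#-A#-C#-E: a dominant seventh chord on F#, the applied dominant of IV → V7/IV.
B-D#-F#: root B is the subdominant; major triad there is IV.
G#-B-D#: root G# is the supertonic; minor triad there is ii.
G#-C#-E#: root C# is the dominant; major triad there is V64.
F#-A#-C#: major triad on F# = scale degree 1 → I.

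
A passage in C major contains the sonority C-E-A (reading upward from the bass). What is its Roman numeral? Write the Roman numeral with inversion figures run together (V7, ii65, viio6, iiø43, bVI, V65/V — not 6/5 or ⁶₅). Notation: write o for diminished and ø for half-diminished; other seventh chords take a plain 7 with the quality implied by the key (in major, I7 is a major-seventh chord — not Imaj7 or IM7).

vi6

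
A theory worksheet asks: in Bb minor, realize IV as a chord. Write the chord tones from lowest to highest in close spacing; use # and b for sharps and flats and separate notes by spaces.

Eb G Bb

IV is the major subdominant, borrowed from the parallel major. In Bb minor that root is Eb.
So the chord is Eb-G-Bb, a major triad.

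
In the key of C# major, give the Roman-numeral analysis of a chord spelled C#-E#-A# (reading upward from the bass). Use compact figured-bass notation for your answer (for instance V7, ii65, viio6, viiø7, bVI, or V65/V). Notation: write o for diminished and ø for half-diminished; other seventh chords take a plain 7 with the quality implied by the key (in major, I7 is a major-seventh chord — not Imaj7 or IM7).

vi6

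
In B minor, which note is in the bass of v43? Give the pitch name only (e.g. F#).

C#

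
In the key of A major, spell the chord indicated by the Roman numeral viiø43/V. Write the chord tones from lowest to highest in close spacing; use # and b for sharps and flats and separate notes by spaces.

A C# D# F#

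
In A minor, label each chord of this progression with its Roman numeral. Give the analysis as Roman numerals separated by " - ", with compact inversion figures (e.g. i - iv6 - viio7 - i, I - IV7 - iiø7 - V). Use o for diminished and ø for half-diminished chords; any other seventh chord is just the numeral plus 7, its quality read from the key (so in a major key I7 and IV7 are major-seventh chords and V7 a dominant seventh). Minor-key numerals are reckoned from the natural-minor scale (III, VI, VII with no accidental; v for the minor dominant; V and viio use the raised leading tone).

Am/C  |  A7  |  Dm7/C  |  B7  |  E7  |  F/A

i6 - V7/iv - iv42 - V7/V - V7 - VI6

Am/C has root A, degree 1 in A minor, so i6.
A7: a dominant seventh chord on A, the applied dominant of iv → V7/iv.
Dm7/C: root D is the subdominant; minor seventh chord there is iv42.
B7: chromatic; B is V of V, so V7/V.
E7: dominant seventh chord on E = scale degree 5 → V7.
F/A has root F, degree 6 in A minor, so VI6.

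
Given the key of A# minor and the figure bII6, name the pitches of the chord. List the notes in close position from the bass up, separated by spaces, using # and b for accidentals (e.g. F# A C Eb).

D# F# B

Scale degree 2 in A# minor is B#; lowering it a half step gives B. bII6 is the Neapolitan sixth — a major triad on the lowered second degree, here in its customary first inversion.
So the chord is B-D#-F#, a major triad.
With the 6 figure the chord is in first inversion; from the bass D# upward in close position it reads D#-F#-B.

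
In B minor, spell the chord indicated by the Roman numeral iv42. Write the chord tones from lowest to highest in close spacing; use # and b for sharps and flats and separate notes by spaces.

In B minor, scale degree 4 is E, and the diatonic chord built there is a minor seventh chord.
Stacking thirds from E gives E-G-B-D.
With the 42 figure the chord is in third inversion; from the bass D upward in close position it reads D-E-G-B.

D E G B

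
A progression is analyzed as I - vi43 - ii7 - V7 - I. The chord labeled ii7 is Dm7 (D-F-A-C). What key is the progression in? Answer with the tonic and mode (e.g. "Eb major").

C major

ii7 is given as D-F-A-C — a minor seventh chord with root D.
ii7 on D implies D is the supertonic; that puts the tonic at C, and the lowercase numeral fits major mode.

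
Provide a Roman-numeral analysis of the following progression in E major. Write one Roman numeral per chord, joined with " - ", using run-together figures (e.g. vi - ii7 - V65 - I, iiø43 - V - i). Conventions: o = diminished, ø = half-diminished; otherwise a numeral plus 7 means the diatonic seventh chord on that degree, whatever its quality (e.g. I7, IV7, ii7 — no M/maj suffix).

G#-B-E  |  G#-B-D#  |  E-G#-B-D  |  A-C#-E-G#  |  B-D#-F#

I6 - iii - V7/IV - IV7 - V

G#-B-E: major triad on E = scale degree 1 → I6.
G#-B-D# has root G#, degree 3 in E major, so iii.
E-G#-B-D is the secondary dominant of IV (dominant seventh chord on E): V7/IV.
A-C#-E-G#: root A is the subdominant; major seventh chord there is IV7.
B-D#-F#: root B is the dominant; major triad there is V.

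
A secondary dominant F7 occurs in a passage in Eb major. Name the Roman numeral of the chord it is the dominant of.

V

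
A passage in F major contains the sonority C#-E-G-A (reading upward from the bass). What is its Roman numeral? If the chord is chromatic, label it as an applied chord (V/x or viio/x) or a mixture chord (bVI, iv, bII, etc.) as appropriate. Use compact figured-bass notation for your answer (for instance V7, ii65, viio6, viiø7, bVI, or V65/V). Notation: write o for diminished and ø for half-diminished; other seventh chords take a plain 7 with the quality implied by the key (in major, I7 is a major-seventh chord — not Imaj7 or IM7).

V65/vi

Stacked in thirds the chord is A-C#-E-G: a dominant seventh chord on A.
A is not a diatonic chord root with this quality in F major, but it lies a perfect fifth above D (vi), so the chord functions as an applied dominant of vi.
With C# in the bass the chord is in first inversion, so the figured bass is 65.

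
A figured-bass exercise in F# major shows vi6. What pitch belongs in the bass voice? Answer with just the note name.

vi in F# major has root D#; the chord is D#-F#-A#.
The figure 6 means first inversion — the third is in the bass.

F#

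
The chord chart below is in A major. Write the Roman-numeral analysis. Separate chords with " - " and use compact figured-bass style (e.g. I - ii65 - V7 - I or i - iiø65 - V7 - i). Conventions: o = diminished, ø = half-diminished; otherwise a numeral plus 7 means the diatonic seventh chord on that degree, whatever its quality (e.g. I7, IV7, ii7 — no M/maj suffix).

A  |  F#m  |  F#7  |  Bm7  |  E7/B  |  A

I - vi - V7/ii - ii7 - V43 - I

A has root A, degree 1 in A major, so I.
F#m has root F#, degree 6 in A major, so vi.
F#7: a dominant seventh chord on F#, the applied dominant of ii → V7/ii.
Bm7: root B is the supertonic; minor seventh chord there is ii7.
E7/B: root E is the dominant; dominant seventh chord there is V43.
A: root A is the tonic; major triad there is I.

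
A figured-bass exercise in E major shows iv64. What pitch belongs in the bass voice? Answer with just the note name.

iv in E major has root A; the chord is A-C-E.
The figure 64 means second inversion — the fifth is in the bass.

E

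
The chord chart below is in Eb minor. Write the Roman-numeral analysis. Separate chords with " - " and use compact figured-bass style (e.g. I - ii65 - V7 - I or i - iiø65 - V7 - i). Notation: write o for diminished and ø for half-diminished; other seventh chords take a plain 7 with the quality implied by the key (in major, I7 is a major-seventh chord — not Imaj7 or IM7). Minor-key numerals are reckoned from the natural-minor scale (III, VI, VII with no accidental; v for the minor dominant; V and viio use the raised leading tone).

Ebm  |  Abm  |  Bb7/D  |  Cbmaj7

Ebm: minor triad on Eb = scale degree 1 → i.
Abm has root Ab, degree 4 in Eb minor, so iv.
Bb7/D has root Bb, degree 5 in Eb minor, so V65.
Cbmaj7: major seventh chord on Cb = scale degree 6 → VI7.

i - iv - V65 - VI7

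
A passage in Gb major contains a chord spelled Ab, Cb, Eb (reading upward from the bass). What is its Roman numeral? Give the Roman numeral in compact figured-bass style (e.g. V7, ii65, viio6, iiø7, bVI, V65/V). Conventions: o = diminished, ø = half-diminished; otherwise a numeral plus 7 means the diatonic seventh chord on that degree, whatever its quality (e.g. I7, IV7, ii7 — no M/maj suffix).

ii

Stacked in thirds the chord is Ab-Cb-Eb: a minor triad on Ab.
In Gb major, Ab is the supertonic; the diatonic minor triad there is ii.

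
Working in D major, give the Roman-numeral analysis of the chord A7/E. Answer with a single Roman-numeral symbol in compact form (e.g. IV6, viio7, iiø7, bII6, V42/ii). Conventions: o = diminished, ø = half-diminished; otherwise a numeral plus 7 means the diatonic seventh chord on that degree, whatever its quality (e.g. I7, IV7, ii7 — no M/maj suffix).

V43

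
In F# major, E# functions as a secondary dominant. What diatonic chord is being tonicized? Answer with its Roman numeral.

iii

The chord is a major triad on E#.
A dominant resolves down a perfect fifth: E# → A#. In F# major, A# is scale degree 3, i.e. iii.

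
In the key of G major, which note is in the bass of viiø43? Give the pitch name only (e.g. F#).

C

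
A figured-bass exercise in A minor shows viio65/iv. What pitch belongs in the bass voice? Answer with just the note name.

E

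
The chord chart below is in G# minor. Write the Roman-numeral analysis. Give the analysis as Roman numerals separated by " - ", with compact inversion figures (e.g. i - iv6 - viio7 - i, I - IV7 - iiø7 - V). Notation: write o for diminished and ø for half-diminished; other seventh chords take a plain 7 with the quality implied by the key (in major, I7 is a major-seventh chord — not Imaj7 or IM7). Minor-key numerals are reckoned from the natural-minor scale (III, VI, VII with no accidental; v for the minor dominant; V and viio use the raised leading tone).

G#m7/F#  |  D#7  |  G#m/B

G#m7/F# has root G#, degree 1 in G# minor, so i42.
D#7 has root D#, degree 5 in G# minor, so V7.
G#m/B has root G#, degree 1 in G# minor, so i6.

i42 - V7 - i6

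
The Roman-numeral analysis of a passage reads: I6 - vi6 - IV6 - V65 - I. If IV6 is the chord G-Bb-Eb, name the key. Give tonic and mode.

Bb major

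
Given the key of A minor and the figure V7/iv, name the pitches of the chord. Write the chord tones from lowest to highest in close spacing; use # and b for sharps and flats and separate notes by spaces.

A C# E G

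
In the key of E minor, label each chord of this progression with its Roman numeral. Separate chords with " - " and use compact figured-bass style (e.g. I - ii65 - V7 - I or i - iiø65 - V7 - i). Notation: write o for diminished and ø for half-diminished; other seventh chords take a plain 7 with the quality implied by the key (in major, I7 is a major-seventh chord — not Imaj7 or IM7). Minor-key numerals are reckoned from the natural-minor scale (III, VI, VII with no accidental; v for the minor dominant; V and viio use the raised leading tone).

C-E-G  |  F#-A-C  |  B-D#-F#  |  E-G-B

VI - iio - V - i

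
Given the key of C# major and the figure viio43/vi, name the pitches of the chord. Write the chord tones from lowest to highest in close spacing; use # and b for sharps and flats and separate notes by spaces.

D# F# G## B#

The slash marks an applied leading-tone chord: viio of vi. In C# major, vi is A#, so the leading tone to it is G##, a half step below.
Building a fully diminished seventh chord on G## gives G##-B#-D#-F#.
With the 43 figure the chord is in second inversion; from the bass D# upward in close position it reads D#-F#-G##-B#.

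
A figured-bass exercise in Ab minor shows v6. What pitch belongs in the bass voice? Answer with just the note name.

Gb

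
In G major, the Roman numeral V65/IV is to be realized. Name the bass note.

The applied chord V65/IV is rooted on G: G-B-D-F.
The figure 65 means first inversion — the third is in the bass.

B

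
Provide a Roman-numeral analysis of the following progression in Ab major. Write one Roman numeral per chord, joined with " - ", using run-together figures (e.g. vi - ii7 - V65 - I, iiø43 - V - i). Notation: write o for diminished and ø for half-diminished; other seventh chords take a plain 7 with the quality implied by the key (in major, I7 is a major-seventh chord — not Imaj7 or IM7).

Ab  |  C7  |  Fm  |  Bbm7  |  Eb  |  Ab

Ab has root Ab, degree 1 in Ab major, so I.
C7: chromatic; C is V of vi, so V7/vi.
Fm: root F is the submediant; minor triad there is vi.
Bbm7 has root Bb, degree 2 in Ab major, so ii7.
Eb has root Eb, degree 5 in Ab major, so V.
Ab: root Ab is the tonic; major triad there is I.

I - V7/vi - vi - ii7 - V - I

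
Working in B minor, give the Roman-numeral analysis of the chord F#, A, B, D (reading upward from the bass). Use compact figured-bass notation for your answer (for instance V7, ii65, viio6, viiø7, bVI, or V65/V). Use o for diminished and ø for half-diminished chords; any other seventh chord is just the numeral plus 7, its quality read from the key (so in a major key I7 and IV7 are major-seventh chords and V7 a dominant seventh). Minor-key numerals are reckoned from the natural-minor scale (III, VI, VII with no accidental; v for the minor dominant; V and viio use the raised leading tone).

i43

The pitches B-D-F#-A form a minor seventh chord rooted on B.
In B minor, B is the tonic; the diatonic minor seventh chord there is i7.
With F# in the bass the chord is in second inversion, so the figured bass is 43.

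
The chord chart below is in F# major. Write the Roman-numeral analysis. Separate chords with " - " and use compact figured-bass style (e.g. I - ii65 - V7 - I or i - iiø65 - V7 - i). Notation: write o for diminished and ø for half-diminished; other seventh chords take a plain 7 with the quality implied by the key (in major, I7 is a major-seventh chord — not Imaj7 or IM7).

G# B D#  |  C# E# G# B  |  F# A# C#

G#-B-D# has root G#, degree 2 in F# major, so ii.
C#-E#-G#-B: dominant seventh chord on C# = scale degree 5 → V7.
F#-A#-C# has root F#, degree 1 in F# major, so I.

ii - V7 - I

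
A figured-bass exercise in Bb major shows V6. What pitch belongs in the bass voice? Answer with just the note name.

A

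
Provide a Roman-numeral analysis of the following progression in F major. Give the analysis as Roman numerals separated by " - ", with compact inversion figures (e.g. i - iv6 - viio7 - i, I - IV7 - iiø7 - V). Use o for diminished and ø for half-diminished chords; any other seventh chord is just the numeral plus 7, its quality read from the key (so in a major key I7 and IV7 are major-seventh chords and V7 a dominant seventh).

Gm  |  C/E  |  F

ii - V6 - I

Gm: minor triad on G = scale degree 2 → ii.
C/E has root C, degree 5 in F major, so V6.
F: major triad on F = scale degree 1 → I.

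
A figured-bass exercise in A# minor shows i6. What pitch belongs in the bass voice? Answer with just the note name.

i in A# minor has root A#; the chord is A#-C#-E#.
The figure 6 means first inversion — the third is in the bass.

C#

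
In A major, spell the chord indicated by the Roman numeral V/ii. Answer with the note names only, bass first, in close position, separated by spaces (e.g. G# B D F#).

F# A# C#

The slash means an applied dominant: we want the dominant of ii. In A major, ii is B minor, and its dominant is built on F#.
Building a major triad on F# gives F#-A#-C#.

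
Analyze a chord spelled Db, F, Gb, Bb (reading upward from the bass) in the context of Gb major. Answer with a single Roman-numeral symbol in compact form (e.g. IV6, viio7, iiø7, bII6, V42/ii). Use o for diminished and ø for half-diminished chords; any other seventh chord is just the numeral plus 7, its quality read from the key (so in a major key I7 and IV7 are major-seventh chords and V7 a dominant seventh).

I43

The pitches Gb-Bb-Db-F form a major seventh chord rooted on Gb.
Gb is scale degree 1 in Gb major, and a major seventh chord on that degree is written I7.
With Db in the bass the chord is in second inversion, so the figured bass is 43.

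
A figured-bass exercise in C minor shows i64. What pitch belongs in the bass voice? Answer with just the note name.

i in C minor has root C; the chord is C-Eb-G.
The figure 64 means second inversion — the fifth is in the bass.

G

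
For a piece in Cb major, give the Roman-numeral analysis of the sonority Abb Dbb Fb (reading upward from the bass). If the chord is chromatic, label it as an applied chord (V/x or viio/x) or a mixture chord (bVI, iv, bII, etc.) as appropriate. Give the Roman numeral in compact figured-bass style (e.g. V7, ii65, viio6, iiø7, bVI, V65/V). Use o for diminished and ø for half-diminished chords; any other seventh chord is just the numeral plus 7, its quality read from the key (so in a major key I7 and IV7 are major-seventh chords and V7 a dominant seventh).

bII64

The pitches Dbb-Fb-Abb form a major triad rooted on Dbb.
Dbb is the lowered second degree of Cb major (diatonic 2 would be Db). This is the Neapolitan chord — a major triad on the lowered second degree.
With Abb in the bass the chord is in second inversion, so the figured bass is 64.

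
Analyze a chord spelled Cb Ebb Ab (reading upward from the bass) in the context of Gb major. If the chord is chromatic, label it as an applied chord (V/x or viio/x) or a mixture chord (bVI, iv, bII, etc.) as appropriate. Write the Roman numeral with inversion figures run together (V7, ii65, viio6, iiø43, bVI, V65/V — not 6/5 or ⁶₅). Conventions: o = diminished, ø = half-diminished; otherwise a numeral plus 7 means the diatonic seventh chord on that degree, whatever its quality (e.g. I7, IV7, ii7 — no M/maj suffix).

iio6

Stacked in thirds the chord is Ab-Cb-Ebb: a diminished triad on Ab.
Ab is the second degree of Gb major. This is the diminished supertonic triad, borrowed from the parallel minor.
With Cb in the bass the chord is in first inversion, so the figured bass is 6.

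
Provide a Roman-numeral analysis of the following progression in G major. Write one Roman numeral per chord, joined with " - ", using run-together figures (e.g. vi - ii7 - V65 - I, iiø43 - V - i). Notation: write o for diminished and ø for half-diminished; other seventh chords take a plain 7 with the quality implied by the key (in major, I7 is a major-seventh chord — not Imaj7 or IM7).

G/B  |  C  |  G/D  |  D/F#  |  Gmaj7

G/B: root G is the tonic; major triad there is I6.
C: root C is the subdominant; major triad there is IV.
G/D: root G is the tonic; major triad there is I64.
D/F#: major triad on D = scale degree 5 → V6.
Gmaj7: major seventh chord on G = scale degree 1 → I7.

I6 - IV - I64 - V6 - I7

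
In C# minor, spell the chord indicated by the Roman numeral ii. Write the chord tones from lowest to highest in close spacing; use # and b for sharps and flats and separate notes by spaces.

ii is the minor supertonic, borrowed from the parallel major (the Dorian ii). In C# minor that root is D#.
So the chord is D#-F#-A#.

D# F# A#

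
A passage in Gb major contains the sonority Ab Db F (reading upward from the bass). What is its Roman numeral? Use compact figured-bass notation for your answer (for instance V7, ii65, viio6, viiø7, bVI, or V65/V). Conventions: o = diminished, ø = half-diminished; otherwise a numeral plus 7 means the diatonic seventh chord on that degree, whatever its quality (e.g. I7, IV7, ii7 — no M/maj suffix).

V64

Stacked in thirds the chord is Db-F-Ab: a major triad on Db.
In Gb major, Db is the dominant; the diatonic major triad there is V.
With Ab in the bass the chord is in second inversion, so the figured bass is 64.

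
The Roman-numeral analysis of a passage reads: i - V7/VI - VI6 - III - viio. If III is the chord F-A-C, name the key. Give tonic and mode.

III is given as F-A-C — a major triad with root F.
If F is scale degree 3 and the mode makes that degree carry a major triad, the tonic is D and the mode is minor.

D minor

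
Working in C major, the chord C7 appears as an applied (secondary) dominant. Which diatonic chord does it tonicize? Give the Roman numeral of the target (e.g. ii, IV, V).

IV

The chord is a dominant seventh chord on C.
A dominant resolves down a perfect fifth: C → F. In C major, F is scale degree 4, i.e. IV.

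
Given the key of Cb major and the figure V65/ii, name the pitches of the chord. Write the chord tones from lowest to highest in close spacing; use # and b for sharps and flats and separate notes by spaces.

C Eb Gb Ab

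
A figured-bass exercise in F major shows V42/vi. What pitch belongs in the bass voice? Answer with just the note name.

G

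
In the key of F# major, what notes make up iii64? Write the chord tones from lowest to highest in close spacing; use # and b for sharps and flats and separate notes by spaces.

In F# major, scale degree 3 is A#, and the diatonic chord built there is a minor triad.
That chord is spelled A#-C#-E#.
The figured bass 64 indicates second inversion, placing the fifth (E#) in the bass: E#-A#-C#.

E# A# C#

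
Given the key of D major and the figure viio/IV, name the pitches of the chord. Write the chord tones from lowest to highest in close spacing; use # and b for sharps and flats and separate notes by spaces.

F# A C

The slash marks an applied leading-tone chord: viio of IV. In D major, IV is G, so the leading tone to it is F#, a half step below.
Building a diminished triad on F# gives F#-A-C.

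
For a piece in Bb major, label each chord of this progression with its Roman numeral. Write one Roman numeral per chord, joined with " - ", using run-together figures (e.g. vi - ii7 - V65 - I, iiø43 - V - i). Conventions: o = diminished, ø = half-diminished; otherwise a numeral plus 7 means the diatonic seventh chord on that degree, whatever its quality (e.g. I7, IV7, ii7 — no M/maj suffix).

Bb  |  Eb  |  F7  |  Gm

I - IV - V7 - vi

Bb: major triad on Bb = scale degree 1 → I.
Eb: root Eb is the subdominant; major triad there is IV.
F7: root F is the dominant; dominant seventh chord there is V7.
Gm has root G, degree 6 in Bb major, so vi.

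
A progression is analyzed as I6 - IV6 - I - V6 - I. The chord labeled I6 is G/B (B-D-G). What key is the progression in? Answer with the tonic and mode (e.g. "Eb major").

G major

The chord G/B is a major triad rooted on G; its label is I6.
If G is scale degree 1 and the mode makes that degree carry a major triad, the tonic is G and the mode is major.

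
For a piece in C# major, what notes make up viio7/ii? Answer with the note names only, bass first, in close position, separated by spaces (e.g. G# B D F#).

viio7/ii is a secondary leading-tone chord. The target ii is D# in C# major; the applied chord is rooted a semitone below, on C##.
Building a fully diminished seventh chord on C## gives C##-E#-G#-B.

C## E# G# B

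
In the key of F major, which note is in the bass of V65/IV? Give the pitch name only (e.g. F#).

A

The applied chord V65/IV is rooted on F: F-A-C-Eb.
The figure 65 means first inversion — the third is in the bass.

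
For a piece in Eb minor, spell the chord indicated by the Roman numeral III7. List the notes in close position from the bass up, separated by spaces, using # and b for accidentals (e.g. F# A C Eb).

Gb Bb Db F

The numeral's case and figure indicate a major seventh chord. In Eb minor its root, scale degree 3, is Gb.
That chord is spelled Gb-Bb-Db-F.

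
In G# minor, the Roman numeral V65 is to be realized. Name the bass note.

V in G# minor has root D#; the chord is D#-F##-A#-C#.
The figure 65 means first inversion — the third is in the bass.

F##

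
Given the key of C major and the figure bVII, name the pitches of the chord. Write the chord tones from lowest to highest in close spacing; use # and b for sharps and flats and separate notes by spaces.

Bb D F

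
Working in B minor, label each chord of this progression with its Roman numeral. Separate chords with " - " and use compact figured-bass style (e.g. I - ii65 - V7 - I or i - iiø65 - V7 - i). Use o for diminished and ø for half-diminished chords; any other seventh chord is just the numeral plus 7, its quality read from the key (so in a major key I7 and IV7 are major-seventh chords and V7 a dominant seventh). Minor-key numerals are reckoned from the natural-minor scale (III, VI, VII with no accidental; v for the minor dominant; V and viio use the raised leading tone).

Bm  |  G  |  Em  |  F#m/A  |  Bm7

Bm: minor triad on B = scale degree 1 → i.
G: root G is the submediant; major triad there is VI.
Em: minor triad on E = scale degree 4 → iv.
F#m/A: root F# is the dominant; minor triad there is v6.
Bm7: root B is the tonic; minor seventh chord there is i7.

i - VI - iv - v6 - i7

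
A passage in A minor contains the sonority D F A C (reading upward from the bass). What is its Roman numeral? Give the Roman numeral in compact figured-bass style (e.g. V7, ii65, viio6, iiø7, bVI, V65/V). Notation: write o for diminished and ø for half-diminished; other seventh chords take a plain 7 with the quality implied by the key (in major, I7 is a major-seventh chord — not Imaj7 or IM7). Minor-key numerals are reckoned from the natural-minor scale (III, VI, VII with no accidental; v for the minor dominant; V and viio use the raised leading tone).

Stacked in thirds the chord is D-F-A-C: a minor seventh chord on D.
In A minor, D is the subdominant; the diatonic minor seventh chord there is iv7.

iv7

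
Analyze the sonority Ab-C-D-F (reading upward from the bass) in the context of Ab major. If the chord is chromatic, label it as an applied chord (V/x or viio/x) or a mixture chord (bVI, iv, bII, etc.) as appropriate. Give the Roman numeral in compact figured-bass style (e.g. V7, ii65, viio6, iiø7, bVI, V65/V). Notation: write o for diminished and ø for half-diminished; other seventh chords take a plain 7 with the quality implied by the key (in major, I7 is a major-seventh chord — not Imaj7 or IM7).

viiø43/V

Stacked in thirds the chord is D-F-Ab-C: a half-diminished seventh chord on D.
D sits a half step below Eb (V in Ab major); a diminished chord there is the applied leading-tone chord of V.
With Ab in the bass the chord is in second inversion, so the figured bass is 43.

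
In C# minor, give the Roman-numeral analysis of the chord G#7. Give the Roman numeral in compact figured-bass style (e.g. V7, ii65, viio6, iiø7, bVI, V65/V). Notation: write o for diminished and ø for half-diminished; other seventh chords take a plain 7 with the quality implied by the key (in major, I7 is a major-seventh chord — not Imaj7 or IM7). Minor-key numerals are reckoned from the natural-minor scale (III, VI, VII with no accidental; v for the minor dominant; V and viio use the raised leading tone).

V7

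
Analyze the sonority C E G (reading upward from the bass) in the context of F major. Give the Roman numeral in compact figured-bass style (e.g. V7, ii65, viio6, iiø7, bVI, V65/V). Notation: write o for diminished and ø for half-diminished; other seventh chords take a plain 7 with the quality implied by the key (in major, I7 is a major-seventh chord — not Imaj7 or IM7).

V

Stacked in thirds the chord is C-E-G: a major triad on C.
C is scale degree 5 in F major, and a major triad on that degree is written V.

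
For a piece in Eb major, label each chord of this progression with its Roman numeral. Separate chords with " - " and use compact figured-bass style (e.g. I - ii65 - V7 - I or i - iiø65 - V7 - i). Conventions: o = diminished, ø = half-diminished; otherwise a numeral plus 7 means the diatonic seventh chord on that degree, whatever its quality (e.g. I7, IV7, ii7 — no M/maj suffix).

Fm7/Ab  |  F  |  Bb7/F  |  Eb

ii65 - V/V - V43 - I

Fm7/Ab has root F, degree 2 in Eb major, so ii65.
F: chromatic; F is V of V, so V/V.
Bb7/F has root Bb, degree 5 in Eb major, so V43.
Eb has root Eb, degree 1 in Eb major, so I.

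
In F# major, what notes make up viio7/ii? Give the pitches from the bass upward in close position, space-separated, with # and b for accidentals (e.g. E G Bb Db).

viio7/ii is a secondary leading-tone chord. The target ii is G# in F# major; the applied chord is rooted a semitone below, on F##.
Building a fully diminished seventh chord on F## gives F##-A#-C#-E.

F## A# C# E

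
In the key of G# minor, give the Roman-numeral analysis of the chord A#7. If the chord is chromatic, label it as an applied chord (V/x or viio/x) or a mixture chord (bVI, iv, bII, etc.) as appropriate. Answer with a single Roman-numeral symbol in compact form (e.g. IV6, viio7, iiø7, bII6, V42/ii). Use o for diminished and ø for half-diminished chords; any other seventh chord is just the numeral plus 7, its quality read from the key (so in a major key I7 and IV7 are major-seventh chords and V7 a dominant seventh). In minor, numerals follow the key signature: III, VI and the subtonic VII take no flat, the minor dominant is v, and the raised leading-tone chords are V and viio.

Stacked in thirds the chord is A#-C##-E#-G#: a dominant seventh chord on A#.
A# is not a diatonic chord root with this quality in G# minor, but it lies a perfect fifth above D# (V), so the chord functions as an applied dominant of V.

V7/V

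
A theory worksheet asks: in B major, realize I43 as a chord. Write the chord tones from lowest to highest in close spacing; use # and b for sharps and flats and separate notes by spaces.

The numeral's case and figure indicate a major seventh chord. In B major its root, the tonic, is B.
That chord is spelled B-D#-F#-A#.
The figured bass 43 indicates second inversion, placing the fifth (F#) in the bass: F#-A#-B-D#.

F# A# B D#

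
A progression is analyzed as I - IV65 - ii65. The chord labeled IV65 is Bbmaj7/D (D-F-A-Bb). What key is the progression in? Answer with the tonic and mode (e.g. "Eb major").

F major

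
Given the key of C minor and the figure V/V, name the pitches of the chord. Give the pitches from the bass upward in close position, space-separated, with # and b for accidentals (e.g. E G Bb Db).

D F# A

The slash means an applied dominant: we want the dominant of V. In C minor, V is G major, and its dominant is built on D.
Building a major triad on D gives D-F#-A.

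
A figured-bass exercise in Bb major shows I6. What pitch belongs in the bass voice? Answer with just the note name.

D

I in Bb major has root Bb; the chord is Bb-D-F.
The figure 6 means first inversion — the third is in the bass.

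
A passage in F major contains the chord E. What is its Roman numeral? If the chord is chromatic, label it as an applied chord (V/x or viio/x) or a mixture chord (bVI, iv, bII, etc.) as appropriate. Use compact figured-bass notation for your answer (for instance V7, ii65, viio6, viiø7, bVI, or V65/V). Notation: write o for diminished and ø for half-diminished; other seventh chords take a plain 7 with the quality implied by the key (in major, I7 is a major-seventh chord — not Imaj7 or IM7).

V/iii

The pitches E-G#-B form a major triad rooted on E.
E is not a diatonic chord root with this quality in F major, but it lies a perfect fifth above A (iii), so the chord functions as an applied dominant of iii.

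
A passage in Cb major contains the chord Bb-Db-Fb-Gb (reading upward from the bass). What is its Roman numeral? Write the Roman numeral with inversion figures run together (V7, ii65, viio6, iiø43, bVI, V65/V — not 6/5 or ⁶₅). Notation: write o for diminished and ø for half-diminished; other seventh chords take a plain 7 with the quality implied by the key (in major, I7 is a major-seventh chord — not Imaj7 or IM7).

Stacked in thirds the chord is Gb-Bb-Db-Fb: a dominant seventh chord on Gb.
In Cb major, Gb is the dominant; the diatonic dominant seventh chord there is V7.
With Bb in the bass the chord is in first inversion, so the figured bass is 65.

V65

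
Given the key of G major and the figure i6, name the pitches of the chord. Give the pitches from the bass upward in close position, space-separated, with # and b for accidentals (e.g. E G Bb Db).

Scale degree 1 in G major is G; here the chord built on it is altered to a minor triad. i6 is the minor tonic, borrowed from the parallel minor.
So the chord is G-Bb-D.
With the 6 figure the chord is in first inversion; from the bass Bb upward in close position it reads Bb-D-G.

Bb D G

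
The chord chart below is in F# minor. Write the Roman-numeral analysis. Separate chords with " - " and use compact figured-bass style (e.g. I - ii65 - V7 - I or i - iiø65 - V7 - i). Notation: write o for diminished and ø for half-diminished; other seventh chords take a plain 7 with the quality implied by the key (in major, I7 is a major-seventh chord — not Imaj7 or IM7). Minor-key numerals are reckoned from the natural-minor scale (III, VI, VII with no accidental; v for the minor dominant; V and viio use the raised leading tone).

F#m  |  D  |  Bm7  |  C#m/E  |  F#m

F#m: minor triad on F# = scale degree 1 → i.
D: root D is the submediant; major triad there is VI.
Bm7: minor seventh chord on B = scale degree 4 → iv7.
C#m/E: root C# is the dominant; minor triad there is v6.
F#m: minor triad on F# = scale degree 1 → i.

i - VI - iv7 - v6 - i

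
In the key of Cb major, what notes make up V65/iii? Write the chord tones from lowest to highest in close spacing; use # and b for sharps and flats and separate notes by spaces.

V65/iii is a secondary dominant — the dominant seventh of iii. iii in Cb major is Eb, so the applied chord's root is Bb, a perfect fifth above.
Building a dominant seventh chord on Bb gives Bb-D-F-Ab.
With the 65 figure the chord is in first inversion; from the bass D upward in close position it reads D-F-Ab-Bb.

D F Ab Bb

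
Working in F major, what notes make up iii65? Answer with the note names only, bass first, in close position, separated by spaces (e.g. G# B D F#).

In F major, the third degree is A, and the diatonic chord built there is a minor seventh chord.
That chord is spelled A-C-E-G.
The figured bass 65 indicates first inversion, placing the third (C) in the bass: C-E-G-A.

C E G A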